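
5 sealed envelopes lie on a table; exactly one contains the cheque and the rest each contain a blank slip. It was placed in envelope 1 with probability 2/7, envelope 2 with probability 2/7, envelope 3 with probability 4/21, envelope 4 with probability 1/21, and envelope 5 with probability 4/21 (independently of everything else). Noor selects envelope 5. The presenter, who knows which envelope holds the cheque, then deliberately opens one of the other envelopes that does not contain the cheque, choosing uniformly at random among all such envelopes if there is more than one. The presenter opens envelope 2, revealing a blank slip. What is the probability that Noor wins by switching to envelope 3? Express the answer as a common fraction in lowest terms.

Apply Bayes' rule, conditioning on where the cheque actually is.
If it is in envelope 1 (prior 2/7): the presenter has 3 equally likely choices, so probability 1/3; weight (2/7)·(1/3) = 2/21.
If it is in envelope 2 (prior 2/7): the presenter opened envelope 2, so this case is ruled out; weight (2/7)·0 = 0.
If it is in envelope 3 (prior 4/21): the presenter has 3 equally likely choices, so probability 1/3; weight (4/21)·(1/3) = 4/63.
If it is in envelope 4 (prior 1/21): the presenter has 3 equally likely choices, so probability 1/3; weight (1/21)·(1/3) = 1/63.
If it is in envelope 5 (prior 4/21): the presenter has 4 equally likely choices, so probability 1/4; weight (4/21)·(1/4) = 1/21.
The weights sum to 2/9.
So P(the cheque in envelope 3 | the presenter opened envelope 2) = (4/63) / (2/9) = 2/7.

2/7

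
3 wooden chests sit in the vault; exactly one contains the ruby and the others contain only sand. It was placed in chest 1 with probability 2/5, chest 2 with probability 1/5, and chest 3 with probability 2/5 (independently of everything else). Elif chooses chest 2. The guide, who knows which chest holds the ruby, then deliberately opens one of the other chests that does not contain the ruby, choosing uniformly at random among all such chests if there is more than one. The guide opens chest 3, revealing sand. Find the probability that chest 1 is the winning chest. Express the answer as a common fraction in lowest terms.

4/5

Apply Bayes' rule, conditioning on where the ruby actually is.
If it is in chest 1 (prior 2/5): the guide has no choice, probability 1; weight (2/5)·1 = 2/5.
If it is in chest 2 (prior 1/5): the guide has 2 equally likely choices, so probability 1/2; weight (1/5)·(1/2) = 1/10.
If it is in chest 3 (prior 2/5): the guide opened chest 3, so this case is ruled out; weight (2/5)·0 = 0.
The weights sum to 1/2.
So P(the ruby in chest 1 | the guide opened chest 3) = (2/5) / (1/2) = 4/5.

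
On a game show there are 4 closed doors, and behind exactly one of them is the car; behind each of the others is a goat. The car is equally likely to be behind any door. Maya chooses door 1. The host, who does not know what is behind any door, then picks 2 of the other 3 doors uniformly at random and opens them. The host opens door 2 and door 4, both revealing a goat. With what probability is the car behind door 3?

Apply Bayes' rule, conditioning on where the car actually is.
If it is behind either of doors 1 and 3 (prior 1/4 each): the host picks exactly this set with probability 1/3 regardless, and none is the prize; weight (1/4)·(1/3) = 1/12 each.
If it is behind either of doors 2 and 4 (prior 1/4 each): that door was opened and seen not to hold the prize — ruled out; weight (1/4)·0 = 0 each.
The weights sum to 1/6.
So P(the car behind door 3 | the host opened door 2 and door 4) = (1/12) / (1/6) = 1/2.

1/2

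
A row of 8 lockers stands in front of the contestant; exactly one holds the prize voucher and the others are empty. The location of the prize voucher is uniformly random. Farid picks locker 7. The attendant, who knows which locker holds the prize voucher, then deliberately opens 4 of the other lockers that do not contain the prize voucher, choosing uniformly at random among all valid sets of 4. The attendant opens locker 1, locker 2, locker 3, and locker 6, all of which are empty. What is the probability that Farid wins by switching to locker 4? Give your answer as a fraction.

7/24

Apply Bayes' rule, conditioning on where the prize voucher actually is.
If it is in any of lockers 1, 2, 3, and 6 (prior 1/8 each): that locker was opened and seen not to hold the prize — ruled out; weight (1/8)·0 = 0 each.
If it is in any of lockers 4, 5, and 8 (prior 1/8 each): the attendant has 15 equally likely choices, so probability 1/15; weight (1/8)·(1/15) = 1/120 each.
If it is in locker 7 (prior 1/8): the attendant has 35 equally likely choices, so probability 1/35; weight (1/8)·(1/35) = 1/280.
The weights sum to 1/35.
So P(the prize voucher in locker 4 | the attendant opened locker 1, locker 2, locker 3, and locker 6) = (1/120) / (1/35) = 7/24.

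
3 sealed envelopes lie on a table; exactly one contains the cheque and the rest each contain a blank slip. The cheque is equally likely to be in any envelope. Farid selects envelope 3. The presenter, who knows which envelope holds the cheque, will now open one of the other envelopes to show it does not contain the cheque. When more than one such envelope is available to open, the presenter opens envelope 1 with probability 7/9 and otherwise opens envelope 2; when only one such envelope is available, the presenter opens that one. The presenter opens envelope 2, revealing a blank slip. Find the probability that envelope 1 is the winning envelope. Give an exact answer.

Consider each possible location of the cheque in turn.
If it is in envelope 1 (prior 1/3): only envelope 2 is available, probability 1; weight (1/3)·1 = 1/3.
If it is in envelope 2 (prior 1/3): the presenter opened envelope 2, so this case is ruled out; weight (1/3)·0 = 0.
If it is in envelope 3 (prior 1/3): envelope 1 is available but not opened, probability 2/9; weight (1/3)·(2/9) = 2/27.
The weights sum to 11/27.
So P(the cheque in envelope 1 | the presenter opened envelope 2) = (1/3) / (11/27) = 9/11.

9/11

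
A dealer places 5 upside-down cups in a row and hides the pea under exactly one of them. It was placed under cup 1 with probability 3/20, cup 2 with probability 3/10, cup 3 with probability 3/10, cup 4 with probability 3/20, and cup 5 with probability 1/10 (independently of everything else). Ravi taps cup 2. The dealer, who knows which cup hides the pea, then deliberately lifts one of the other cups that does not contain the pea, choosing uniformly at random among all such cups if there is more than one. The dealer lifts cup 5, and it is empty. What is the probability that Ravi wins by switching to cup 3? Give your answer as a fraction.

Condition on the true location of the pea.
If it is under either of cups 1 and 4 (prior 3/20 each): the dealer has 3 equally likely choices, so probability 1/3; weight (3/20)·(1/3) = 1/20 each.
If it is under cup 2 (prior 3/10): the dealer has 4 equally likely choices, so probability 1/4; weight (3/10)·(1/4) = 3/40.
If it is under cup 3 (prior 3/10): the dealer has 3 equally likely choices, so probability 1/3; weight (3/10)·(1/3) = 1/10.
If it is under cup 5 (prior 1/10): the dealer opened cup 5, so this case is ruled out; weight (1/10)·0 = 0.
The weights sum to 11/40.
So P(the pea under cup 3 | the dealer opened cup 5) = (1/10) / (11/40) = 4/11.

4/11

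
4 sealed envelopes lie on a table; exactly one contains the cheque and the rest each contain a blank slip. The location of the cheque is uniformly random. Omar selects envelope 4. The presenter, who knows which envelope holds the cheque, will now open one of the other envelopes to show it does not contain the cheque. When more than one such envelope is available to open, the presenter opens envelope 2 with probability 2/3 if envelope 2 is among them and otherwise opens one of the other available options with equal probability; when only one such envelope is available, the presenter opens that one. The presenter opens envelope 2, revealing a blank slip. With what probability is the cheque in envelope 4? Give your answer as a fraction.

1/3

Apply Bayes' rule, conditioning on where the cheque actually is.
If it is in any of envelopes 1, 3, and 4 (prior 1/4 each): envelope 2 is available, opened with probability 2/3; weight (1/4)·(2/3) = 1/6 each.
If it is in envelope 2 (prior 1/4): the presenter opened envelope 2, so this case is ruled out; weight (1/4)·0 = 0.
The weights sum to 1/2.
So P(the cheque in envelope 4 | the presenter opened envelope 2) = (1/6) / (1/2) = 1/3.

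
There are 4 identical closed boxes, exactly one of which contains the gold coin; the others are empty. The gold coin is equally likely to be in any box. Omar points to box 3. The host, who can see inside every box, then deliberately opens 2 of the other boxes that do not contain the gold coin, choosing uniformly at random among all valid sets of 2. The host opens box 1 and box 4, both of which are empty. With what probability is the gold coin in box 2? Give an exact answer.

Consider each possible location of the gold coin in turn.
If it is in either of boxes 1 and 4 (prior 1/4 each): that box was opened and seen not to hold the prize — ruled out; weight (1/4)·0 = 0 each.
If it is in box 2 (prior 1/4): the host has no choice, probability 1; weight (1/4)·1 = 1/4.
If it is in box 3 (prior 1/4): the host has 3 equally likely choices, so probability 1/3; weight (1/4)·(1/3) = 1/12.
The weights sum to 1/3.
So P(the gold coin in box 2 | the host opened box 1 and box 4) = (1/4) / (1/3) = 3/4.

3/4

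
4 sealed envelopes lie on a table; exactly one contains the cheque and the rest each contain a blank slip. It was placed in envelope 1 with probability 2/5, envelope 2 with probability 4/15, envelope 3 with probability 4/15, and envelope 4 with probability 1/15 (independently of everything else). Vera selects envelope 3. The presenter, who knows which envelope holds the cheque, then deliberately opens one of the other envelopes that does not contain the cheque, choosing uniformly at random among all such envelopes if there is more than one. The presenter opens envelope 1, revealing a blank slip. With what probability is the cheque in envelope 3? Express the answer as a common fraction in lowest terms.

Consider each possible location of the cheque in turn.
If it is in envelope 1 (prior 2/5): the presenter opened envelope 1, so this case is ruled out; weight (2/5)·0 = 0.
If it is in envelope 2 (prior 4/15): the presenter has 2 equally likely choices, so probability 1/2; weight (4/15)·(1/2) = 2/15.
If it is in envelope 3 (prior 4/15): the presenter has 3 equally likely choices, so probability 1/3; weight (4/15)·(1/3) = 4/45.
If it is in envelope 4 (prior 1/15): the presenter has 2 equally likely choices, so probability 1/2; weight (1/15)·(1/2) = 1/30.
The weights sum to 23/90.
So P(the cheque in envelope 3 | the presenter opened envelope 1) = (4/45) / (23/90) = 8/23.

8/23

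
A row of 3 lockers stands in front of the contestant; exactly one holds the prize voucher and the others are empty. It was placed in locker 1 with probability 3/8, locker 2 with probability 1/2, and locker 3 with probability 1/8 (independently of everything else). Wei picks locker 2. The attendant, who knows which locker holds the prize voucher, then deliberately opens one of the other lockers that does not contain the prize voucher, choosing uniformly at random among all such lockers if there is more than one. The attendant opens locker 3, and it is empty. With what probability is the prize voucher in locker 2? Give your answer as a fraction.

2/5

Condition on the true location of the prize voucher.
If it is in locker 1 (prior 3/8): the attendant has no choice, probability 1; weight (3/8)·1 = 3/8.
If it is in locker 2 (prior 1/2): the attendant has 2 equally likely choices, so probability 1/2; weight (1/2)·(1/2) = 1/4.
If it is in locker 3 (prior 1/8): the attendant opened locker 3, so this case is ruled out; weight (1/8)·0 = 0.
The weights sum to 5/8.
So P(the prize voucher in locker 2 | the attendant opened locker 3) = (1/4) / (5/8) = 2/5.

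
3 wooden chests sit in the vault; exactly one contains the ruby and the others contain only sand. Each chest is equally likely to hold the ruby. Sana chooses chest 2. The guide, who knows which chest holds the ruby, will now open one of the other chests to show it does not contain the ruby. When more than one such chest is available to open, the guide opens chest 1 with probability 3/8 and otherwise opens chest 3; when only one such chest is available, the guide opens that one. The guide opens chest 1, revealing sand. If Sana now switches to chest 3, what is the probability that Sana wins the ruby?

8/11

Consider each possible location of the ruby in turn.
If it is in chest 1 (prior 1/3): the guide opened chest 1, so this case is ruled out; weight (1/3)·0 = 0.
If it is in chest 2 (prior 1/3): chest 1 is available, opened with probability 3/8; weight (1/3)·(3/8) = 1/8.
If it is in chest 3 (prior 1/3): only chest 1 is available, probability 1; weight (1/3)·1 = 1/3.
The weights sum to 11/24.
So P(the ruby in chest 3 | the guide opened chest 1) = (1/3) / (11/24) = 8/11.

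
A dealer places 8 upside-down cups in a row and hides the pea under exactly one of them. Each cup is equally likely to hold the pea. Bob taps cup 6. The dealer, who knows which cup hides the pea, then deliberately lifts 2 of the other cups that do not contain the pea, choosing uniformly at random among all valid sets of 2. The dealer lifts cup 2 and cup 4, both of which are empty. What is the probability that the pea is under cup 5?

Condition on the true location of the pea.
If it is under any of cups 1, 3, 5, 7, and 8 (prior 1/8 each): the dealer has 15 equally likely choices, so probability 1/15; weight (1/8)·(1/15) = 1/120 each.
If it is under either of cups 2 and 4 (prior 1/8 each): that cup was opened and seen not to hold the prize — ruled out; weight (1/8)·0 = 0 each.
If it is under cup 6 (prior 1/8): the dealer has 21 equally likely choices, so probability 1/21; weight (1/8)·(1/21) = 1/168.
The weights sum to 1/21.
So P(the pea under cup 5 | the dealer opened cup 2 and cup 4) = (1/120) / (1/21) = 7/40.

7/40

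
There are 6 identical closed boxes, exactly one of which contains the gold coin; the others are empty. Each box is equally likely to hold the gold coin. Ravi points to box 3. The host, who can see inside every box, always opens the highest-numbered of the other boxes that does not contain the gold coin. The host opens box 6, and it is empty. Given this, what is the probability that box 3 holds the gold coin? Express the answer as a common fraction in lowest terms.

Apply Bayes' rule, conditioning on where the gold coin actually is.
If it is in any of boxes 1, 2, 3, 4, and 5 (prior 1/6 each): box 6 is the highest-numbered option available, probability 1; weight (1/6)·1 = 1/6 each.
If it is in box 6 (prior 1/6): the host opened box 6, so this case is ruled out; weight (1/6)·0 = 0.
The weights sum to 5/6.
So P(the gold coin in box 3 | the host opened box 6) = (1/6) / (5/6) = 1/5.

1/5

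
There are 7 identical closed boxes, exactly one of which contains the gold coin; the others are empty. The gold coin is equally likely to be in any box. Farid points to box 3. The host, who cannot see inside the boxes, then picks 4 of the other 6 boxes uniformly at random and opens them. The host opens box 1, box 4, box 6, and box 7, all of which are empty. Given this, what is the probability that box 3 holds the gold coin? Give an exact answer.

Because the host chose which boxes to open without knowing where the gold coin is, the choice is independent of the prize location. Learning that none of the 4 opened boxes holds the gold coin simply rules out those 4 locations and leaves the remaining 3 boxes still equally likely by symmetry.
So P(the gold coin in box 3) = 1/3.

1/3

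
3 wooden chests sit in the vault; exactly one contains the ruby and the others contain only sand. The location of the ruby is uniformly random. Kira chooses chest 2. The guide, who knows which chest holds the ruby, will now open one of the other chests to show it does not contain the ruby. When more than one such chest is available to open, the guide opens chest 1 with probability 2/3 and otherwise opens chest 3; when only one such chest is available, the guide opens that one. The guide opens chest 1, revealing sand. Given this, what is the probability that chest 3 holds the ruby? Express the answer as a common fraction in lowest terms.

3/5

Condition on the true location of the ruby.
If it is in chest 1 (prior 1/3): the guide opened chest 1, so this case is ruled out; weight (1/3)·0 = 0.
If it is in chest 2 (prior 1/3): chest 1 is available, opened with probability 2/3; weight (1/3)·(2/3) = 2/9.
If it is in chest 3 (prior 1/3): only chest 1 is available, probability 1; weight (1/3)·1 = 1/3.
The weights sum to 5/9.
So P(the ruby in chest 3 | the guide opened chest 1) = (1/3) / (5/9) = 3/5.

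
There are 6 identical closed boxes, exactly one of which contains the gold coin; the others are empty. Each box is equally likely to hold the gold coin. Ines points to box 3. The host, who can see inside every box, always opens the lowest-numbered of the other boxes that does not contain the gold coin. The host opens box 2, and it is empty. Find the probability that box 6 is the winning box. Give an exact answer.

0

Apply Bayes' rule, conditioning on where the gold coin actually is.
If it is in box 1 (prior 1/6): box 2 is the lowest-numbered option available, probability 1; weight (1/6)·1 = 1/6.
If it is in box 2 (prior 1/6): the host opened box 2, so this case is ruled out; weight (1/6)·0 = 0.
If it is in any of boxes 3, 4, 5, and 6 (prior 1/6 each): the host would have opened box 1 instead, probability 0; weight (1/6)·0 = 0 each.
The weights sum to 1/6.
So P(the gold coin in box 6 | the host opened box 2) = 0 / (1/6) = 0.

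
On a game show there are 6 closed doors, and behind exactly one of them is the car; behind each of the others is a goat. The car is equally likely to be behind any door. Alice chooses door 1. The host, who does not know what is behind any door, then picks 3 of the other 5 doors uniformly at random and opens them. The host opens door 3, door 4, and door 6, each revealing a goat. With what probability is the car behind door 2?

Apply Bayes' rule, conditioning on where the car actually is.
If it is behind any of doors 1, 2, and 5 (prior 1/6 each): the host picks exactly this set with probability 1/10 regardless, and none is the prize; weight (1/6)·(1/10) = 1/60 each.
If it is behind any of doors 3, 4, and 6 (prior 1/6 each): that door was opened and seen not to hold the prize — ruled out; weight (1/6)·0 = 0 each.
The weights sum to 1/20.
So P(the car behind door 2 | the host opened door 3, door 4, and door 6) = (1/60) / (1/20) = 1/3.

1/3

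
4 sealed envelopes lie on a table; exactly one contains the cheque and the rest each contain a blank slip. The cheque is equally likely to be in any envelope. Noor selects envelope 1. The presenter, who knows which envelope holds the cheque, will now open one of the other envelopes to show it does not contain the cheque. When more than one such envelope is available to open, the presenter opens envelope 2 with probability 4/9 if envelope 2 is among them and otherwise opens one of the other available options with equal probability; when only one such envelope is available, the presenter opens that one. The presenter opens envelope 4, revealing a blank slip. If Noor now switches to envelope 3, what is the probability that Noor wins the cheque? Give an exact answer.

5/12

Condition on the true location of the cheque.
If it is in envelope 1 (prior 1/4): envelope 2 is available but not opened; envelope 4 gets probability (1 − 4/9)/2 = 5/18; weight (1/4)·(5/18) = 5/72.
If it is in envelope 2 (prior 1/4): envelope 2 holds the prize so is unavailable; the presenter chooses uniformly among the 2 others, probability 1/2; weight (1/4)·(1/2) = 1/8.
If it is in envelope 3 (prior 1/4): envelope 2 is available but not opened, probability 5/9; weight (1/4)·(5/9) = 5/36.
If it is in envelope 4 (prior 1/4): the presenter opened envelope 4, so this case is ruled out; weight (1/4)·0 = 0.
The weights sum to 1/3.
So P(the cheque in envelope 3 | the presenter opened envelope 4) = (5/36) / (1/3) = 5/12.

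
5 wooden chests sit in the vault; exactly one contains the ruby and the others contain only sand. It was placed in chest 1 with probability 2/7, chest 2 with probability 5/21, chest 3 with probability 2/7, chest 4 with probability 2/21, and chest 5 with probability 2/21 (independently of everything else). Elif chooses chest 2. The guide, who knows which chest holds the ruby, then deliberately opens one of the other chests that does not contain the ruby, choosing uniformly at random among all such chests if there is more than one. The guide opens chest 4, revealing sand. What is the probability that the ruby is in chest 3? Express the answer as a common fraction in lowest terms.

24/71

Apply Bayes' rule, conditioning on where the ruby actually is.
If it is in either of chests 1 and 3 (prior 2/7 each): the guide has 3 equally likely choices, so probability 1/3; weight (2/7)·(1/3) = 2/21 each.
If it is in chest 2 (prior 5/21): the guide has 4 equally likely choices, so probability 1/4; weight (5/21)·(1/4) = 5/84.
If it is in chest 4 (prior 2/21): the guide opened chest 4, so this case is ruled out; weight (2/21)·0 = 0.
If it is in chest 5 (prior 2/21): the guide has 3 equally likely choices, so probability 1/3; weight (2/21)·(1/3) = 2/63.
The weights sum to 71/252.
So P(the ruby in chest 3 | the guide opened chest 4) = (2/21) / (71/252) = 24/71.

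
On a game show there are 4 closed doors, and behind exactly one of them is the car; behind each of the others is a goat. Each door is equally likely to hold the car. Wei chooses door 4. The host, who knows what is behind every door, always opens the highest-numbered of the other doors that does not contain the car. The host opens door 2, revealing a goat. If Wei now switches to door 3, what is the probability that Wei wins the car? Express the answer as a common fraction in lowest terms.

1

Condition on the true location of the car.
If it is behind either of doors 1 and 4 (prior 1/4 each): the host would have opened door 3 instead, probability 0; weight (1/4)·0 = 0 each.
If it is behind door 2 (prior 1/4): the host opened door 2, so this case is ruled out; weight (1/4)·0 = 0.
If it is behind door 3 (prior 1/4): door 2 is the highest-numbered option available, probability 1; weight (1/4)·1 = 1/4.
The weights sum to 1/4.
So P(the car behind door 3 | the host opened door 2) = (1/4) / (1/4) = 1.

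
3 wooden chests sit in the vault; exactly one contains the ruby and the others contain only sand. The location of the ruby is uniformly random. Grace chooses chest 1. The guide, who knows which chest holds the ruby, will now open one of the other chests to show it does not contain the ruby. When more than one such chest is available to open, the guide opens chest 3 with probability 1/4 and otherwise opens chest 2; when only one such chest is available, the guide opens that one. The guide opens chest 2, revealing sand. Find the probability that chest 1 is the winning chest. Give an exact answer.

Apply Bayes' rule, conditioning on where the ruby actually is.
If it is in chest 1 (prior 1/3): chest 3 is available but not opened, probability 3/4; weight (1/3)·(3/4) = 1/4.
If it is in chest 2 (prior 1/3): the guide opened chest 2, so this case is ruled out; weight (1/3)·0 = 0.
If it is in chest 3 (prior 1/3): only chest 2 is available, probability 1; weight (1/3)·1 = 1/3.
The weights sum to 7/12.
So P(the ruby in chest 1 | the guide opened chest 2) = (1/4) / (7/12) = 3/7.

3/7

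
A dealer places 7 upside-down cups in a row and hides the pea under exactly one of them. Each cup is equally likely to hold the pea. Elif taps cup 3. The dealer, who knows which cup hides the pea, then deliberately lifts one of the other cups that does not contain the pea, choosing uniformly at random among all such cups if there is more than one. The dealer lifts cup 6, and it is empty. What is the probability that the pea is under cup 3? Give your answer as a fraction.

Condition on the true location of the pea.
If it is under any of cups 1, 2, 4, 5, and 7 (prior 1/7 each): the dealer has 5 equally likely choices, so probability 1/5; weight (1/7)·(1/5) = 1/35 each.
If it is under cup 3 (prior 1/7): the dealer has 6 equally likely choices, so probability 1/6; weight (1/7)·(1/6) = 1/42.
If it is under cup 6 (prior 1/7): the dealer opened cup 6, so this case is ruled out; weight (1/7)·0 = 0.
The weights sum to 1/6.
So P(the pea under cup 3 | the dealer opened cup 6) = (1/42) / (1/6) = 1/7.

1/7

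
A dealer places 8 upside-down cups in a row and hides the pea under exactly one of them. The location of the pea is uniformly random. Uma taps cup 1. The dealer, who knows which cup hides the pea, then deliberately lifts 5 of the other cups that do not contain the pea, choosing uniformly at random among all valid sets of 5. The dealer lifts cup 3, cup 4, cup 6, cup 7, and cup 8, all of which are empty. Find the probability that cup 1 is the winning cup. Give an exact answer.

1/8

Consider each possible location of the pea in turn.
If it is under cup 1 (prior 1/8): the dealer has 21 equally likely choices, so probability 1/21; weight (1/8)·(1/21) = 1/168.
If it is under either of cups 2 and 5 (prior 1/8 each): the dealer has 6 equally likely choices, so probability 1/6; weight (1/8)·(1/6) = 1/48 each.
If it is under any of cups 3, 4, 6, 7, and 8 (prior 1/8 each): that cup was opened and seen not to hold the prize — ruled out; weight (1/8)·0 = 0 each.
The weights sum to 1/21.
So P(the pea under cup 1 | the dealer opened cup 3, cup 4, cup 6, cup 7, and cup 8) = (1/168) / (1/21) = 1/8.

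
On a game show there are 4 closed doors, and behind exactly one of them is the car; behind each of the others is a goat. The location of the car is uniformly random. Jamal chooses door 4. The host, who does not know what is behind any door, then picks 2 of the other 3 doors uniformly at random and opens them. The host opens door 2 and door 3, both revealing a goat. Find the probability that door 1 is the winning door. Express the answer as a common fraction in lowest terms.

1/2

Consider each possible location of the car in turn.
If it is behind either of doors 1 and 4 (prior 1/4 each): the host picks exactly this set with probability 1/3 regardless, and none is the prize; weight (1/4)·(1/3) = 1/12 each.
If it is behind either of doors 2 and 3 (prior 1/4 each): that door was opened and seen not to hold the prize — ruled out; weight (1/4)·0 = 0 each.
The weights sum to 1/6.
So P(the car behind door 1 | the host opened door 2 and door 3) = (1/12) / (1/6) = 1/2.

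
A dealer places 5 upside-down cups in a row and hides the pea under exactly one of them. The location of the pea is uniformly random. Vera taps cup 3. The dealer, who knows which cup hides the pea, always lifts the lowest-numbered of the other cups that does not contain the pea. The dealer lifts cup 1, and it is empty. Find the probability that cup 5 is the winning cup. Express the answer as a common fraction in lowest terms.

1/4

Consider each possible location of the pea in turn.
If it is under cup 1 (prior 1/5): the dealer opened cup 1, so this case is ruled out; weight (1/5)·0 = 0.
If it is under any of cups 2, 3, 4, and 5 (prior 1/5 each): cup 1 is the lowest-numbered option available, probability 1; weight (1/5)·1 = 1/5 each.
The weights sum to 4/5.
So P(the pea under cup 5 | the dealer opened cup 1) = (1/5) / (4/5) = 1/4.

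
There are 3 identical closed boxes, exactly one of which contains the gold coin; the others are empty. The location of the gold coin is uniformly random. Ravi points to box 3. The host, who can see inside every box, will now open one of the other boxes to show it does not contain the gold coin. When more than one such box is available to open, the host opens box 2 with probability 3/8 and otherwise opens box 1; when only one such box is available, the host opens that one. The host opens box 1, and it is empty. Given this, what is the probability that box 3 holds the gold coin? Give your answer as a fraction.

5/13

Apply Bayes' rule, conditioning on where the gold coin actually is.
If it is in box 1 (prior 1/3): the host opened box 1, so this case is ruled out; weight (1/3)·0 = 0.
If it is in box 2 (prior 1/3): only box 1 is available, probability 1; weight (1/3)·1 = 1/3.
If it is in box 3 (prior 1/3): box 2 is available but not opened, probability 5/8; weight (1/3)·(5/8) = 5/24.
The weights sum to 13/24.
So P(the gold coin in box 3 | the host opened box 1) = (5/24) / (13/24) = 5/13.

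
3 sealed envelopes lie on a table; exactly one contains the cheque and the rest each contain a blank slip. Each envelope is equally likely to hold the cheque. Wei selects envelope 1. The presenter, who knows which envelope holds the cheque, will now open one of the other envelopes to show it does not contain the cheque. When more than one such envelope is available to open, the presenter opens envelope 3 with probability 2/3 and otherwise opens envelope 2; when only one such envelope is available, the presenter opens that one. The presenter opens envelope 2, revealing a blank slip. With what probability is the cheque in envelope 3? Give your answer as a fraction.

3/4

Condition on the true location of the cheque.
If it is in envelope 1 (prior 1/3): envelope 3 is available but not opened, probability 1/3; weight (1/3)·(1/3) = 1/9.
If it is in envelope 2 (prior 1/3): the presenter opened envelope 2, so this case is ruled out; weight (1/3)·0 = 0.
If it is in envelope 3 (prior 1/3): only envelope 2 is available, probability 1; weight (1/3)·1 = 1/3.
The weights sum to 4/9.
So P(the cheque in envelope 3 | the presenter opened envelope 2) = (1/3) / (4/9) = 3/4.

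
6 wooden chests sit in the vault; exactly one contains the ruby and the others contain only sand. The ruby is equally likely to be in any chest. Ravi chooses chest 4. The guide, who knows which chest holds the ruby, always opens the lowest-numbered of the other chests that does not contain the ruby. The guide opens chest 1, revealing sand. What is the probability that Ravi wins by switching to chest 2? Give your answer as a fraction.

Consider each possible location of the ruby in turn.
If it is in chest 1 (prior 1/6): the guide opened chest 1, so this case is ruled out; weight (1/6)·0 = 0.
If it is in any of chests 2, 3, 4, 5, and 6 (prior 1/6 each): chest 1 is the lowest-numbered option available, probability 1; weight (1/6)·1 = 1/6 each.
The weights sum to 5/6.
So P(the ruby in chest 2 | the guide opened chest 1) = (1/6) / (5/6) = 1/5.

1/5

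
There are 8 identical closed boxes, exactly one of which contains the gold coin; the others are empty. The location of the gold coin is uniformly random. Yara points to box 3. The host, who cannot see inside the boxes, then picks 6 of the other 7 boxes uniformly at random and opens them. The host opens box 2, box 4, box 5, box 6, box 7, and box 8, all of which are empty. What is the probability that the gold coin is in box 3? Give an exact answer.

Because the host chose which boxes to open without knowing where the gold coin is, the choice is independent of the prize location. Learning that none of the 6 opened boxes holds the gold coin simply rules out those 6 locations and leaves the remaining 2 boxes still equally likely by symmetry.
So P(the gold coin in box 3) = 1/2.

1/2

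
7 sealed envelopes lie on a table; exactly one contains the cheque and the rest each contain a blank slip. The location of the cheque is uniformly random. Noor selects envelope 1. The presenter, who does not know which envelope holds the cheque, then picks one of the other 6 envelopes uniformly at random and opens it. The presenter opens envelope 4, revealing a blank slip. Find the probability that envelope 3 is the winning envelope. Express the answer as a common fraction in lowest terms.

1/6

Consider each possible location of the cheque in turn.
If it is in any of envelopes 1, 2, 3, 5, 6, and 7 (prior 1/7 each): the presenter picks envelope 4 with probability 1/6 regardless, and it is not the prize; weight (1/7)·(1/6) = 1/42 each.
If it is in envelope 4 (prior 1/7): the presenter opened envelope 4, so this case is ruled out; weight (1/7)·0 = 0.
The weights sum to 1/7.
So P(the cheque in envelope 3 | the presenter opened envelope 4) = (1/42) / (1/7) = 1/6.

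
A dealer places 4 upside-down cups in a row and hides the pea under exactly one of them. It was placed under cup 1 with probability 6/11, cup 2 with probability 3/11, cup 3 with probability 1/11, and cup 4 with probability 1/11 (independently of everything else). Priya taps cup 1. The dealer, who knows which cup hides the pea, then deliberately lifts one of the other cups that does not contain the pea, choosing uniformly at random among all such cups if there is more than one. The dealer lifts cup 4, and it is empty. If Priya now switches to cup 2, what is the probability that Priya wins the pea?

Apply Bayes' rule, conditioning on where the pea actually is.
If it is under cup 1 (prior 6/11): the dealer has 3 equally likely choices, so probability 1/3; weight (6/11)·(1/3) = 2/11.
If it is under cup 2 (prior 3/11): the dealer has 2 equally likely choices, so probability 1/2; weight (3/11)·(1/2) = 3/22.
If it is under cup 3 (prior 1/11): the dealer has 2 equally likely choices, so probability 1/2; weight (1/11)·(1/2) = 1/22.
If it is under cup 4 (prior 1/11): the dealer opened cup 4, so this case is ruled out; weight (1/11)·0 = 0.
The weights sum to 4/11.
So P(the pea under cup 2 | the dealer opened cup 4) = (3/22) / (4/11) = 3/8.

3/8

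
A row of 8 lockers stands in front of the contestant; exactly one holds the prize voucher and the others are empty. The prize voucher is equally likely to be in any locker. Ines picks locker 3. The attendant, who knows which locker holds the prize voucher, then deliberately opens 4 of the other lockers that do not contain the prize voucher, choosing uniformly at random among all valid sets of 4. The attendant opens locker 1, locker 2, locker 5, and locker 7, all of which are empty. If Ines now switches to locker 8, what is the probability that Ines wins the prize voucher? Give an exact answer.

7/24

Apply Bayes' rule, conditioning on where the prize voucher actually is.
If it is in any of lockers 1, 2, 5, and 7 (prior 1/8 each): that locker was opened and seen not to hold the prize — ruled out; weight (1/8)·0 = 0 each.
If it is in locker 3 (prior 1/8): the attendant has 35 equally likely choices, so probability 1/35; weight (1/8)·(1/35) = 1/280.
If it is in any of lockers 4, 6, and 8 (prior 1/8 each): the attendant has 15 equally likely choices, so probability 1/15; weight (1/8)·(1/15) = 1/120 each.
The weights sum to 1/35.
So P(the prize voucher in locker 8 | the attendant opened locker 1, locker 2, locker 5, and locker 7) = (1/120) / (1/35) = 7/24.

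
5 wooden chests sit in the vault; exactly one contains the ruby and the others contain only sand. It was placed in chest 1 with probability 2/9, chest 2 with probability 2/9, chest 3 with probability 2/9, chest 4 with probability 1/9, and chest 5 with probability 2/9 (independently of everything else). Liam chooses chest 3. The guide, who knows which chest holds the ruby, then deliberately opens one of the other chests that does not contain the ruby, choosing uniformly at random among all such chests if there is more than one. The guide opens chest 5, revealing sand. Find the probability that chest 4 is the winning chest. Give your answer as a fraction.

2/13

Condition on the true location of the ruby.
If it is in either of chests 1 and 2 (prior 2/9 each): the guide has 3 equally likely choices, so probability 1/3; weight (2/9)·(1/3) = 2/27 each.
If it is in chest 3 (prior 2/9): the guide has 4 equally likely choices, so probability 1/4; weight (2/9)·(1/4) = 1/18.
If it is in chest 4 (prior 1/9): the guide has 3 equally likely choices, so probability 1/3; weight (1/9)·(1/3) = 1/27.
If it is in chest 5 (prior 2/9): the guide opened chest 5, so this case is ruled out; weight (2/9)·0 = 0.
The weights sum to 13/54.
So P(the ruby in chest 4 | the guide opened chest 5) = (1/27) / (13/54) = 2/13.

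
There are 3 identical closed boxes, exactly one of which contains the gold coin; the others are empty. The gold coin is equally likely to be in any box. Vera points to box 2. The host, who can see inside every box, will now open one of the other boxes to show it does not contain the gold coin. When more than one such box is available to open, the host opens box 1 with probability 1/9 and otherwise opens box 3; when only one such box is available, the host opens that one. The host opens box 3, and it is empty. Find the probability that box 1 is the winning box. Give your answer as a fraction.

Condition on the true location of the gold coin.
If it is in box 1 (prior 1/3): only box 3 is available, probability 1; weight (1/3)·1 = 1/3.
If it is in box 2 (prior 1/3): box 1 is available but not opened, probability 8/9; weight (1/3)·(8/9) = 8/27.
If it is in box 3 (prior 1/3): the host opened box 3, so this case is ruled out; weight (1/3)·0 = 0.
The weights sum to 17/27.
So P(the gold coin in box 1 | the host opened box 3) = (1/3) / (17/27) = 9/17.

9/17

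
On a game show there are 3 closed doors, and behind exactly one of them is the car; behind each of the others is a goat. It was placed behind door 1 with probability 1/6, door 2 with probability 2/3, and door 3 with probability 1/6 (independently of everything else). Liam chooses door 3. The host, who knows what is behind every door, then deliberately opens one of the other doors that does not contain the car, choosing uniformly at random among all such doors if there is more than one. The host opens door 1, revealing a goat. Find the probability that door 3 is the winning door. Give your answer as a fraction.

Consider each possible location of the car in turn.
If it is behind door 1 (prior 1/6): the host opened door 1, so this case is ruled out; weight (1/6)·0 = 0.
If it is behind door 2 (prior 2/3): the host has no choice, probability 1; weight (2/3)·1 = 2/3.
If it is behind door 3 (prior 1/6): the host has 2 equally likely choices, so probability 1/2; weight (1/6)·(1/2) = 1/12.
The weights sum to 3/4.
So P(the car behind door 3 | the host opened door 1) = (1/12) / (3/4) = 1/9.

1/9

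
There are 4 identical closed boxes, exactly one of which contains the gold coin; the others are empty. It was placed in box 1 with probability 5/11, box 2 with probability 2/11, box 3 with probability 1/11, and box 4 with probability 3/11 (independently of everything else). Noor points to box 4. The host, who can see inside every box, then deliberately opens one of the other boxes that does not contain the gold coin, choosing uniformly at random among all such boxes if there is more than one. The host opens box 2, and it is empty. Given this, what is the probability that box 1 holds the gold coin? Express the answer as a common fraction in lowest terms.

Consider each possible location of the gold coin in turn.
If it is in box 1 (prior 5/11): the host has 2 equally likely choices, so probability 1/2; weight (5/11)·(1/2) = 5/22.
If it is in box 2 (prior 2/11): the host opened box 2, so this case is ruled out; weight (2/11)·0 = 0.
If it is in box 3 (prior 1/11): the host has 2 equally likely choices, so probability 1/2; weight (1/11)·(1/2) = 1/22.
If it is in box 4 (prior 3/11): the host has 3 equally likely choices, so probability 1/3; weight (3/11)·(1/3) = 1/11.
The weights sum to 4/11.
So P(the gold coin in box 1 | the host opened box 2) = (5/22) / (4/11) = 5/8.

5/8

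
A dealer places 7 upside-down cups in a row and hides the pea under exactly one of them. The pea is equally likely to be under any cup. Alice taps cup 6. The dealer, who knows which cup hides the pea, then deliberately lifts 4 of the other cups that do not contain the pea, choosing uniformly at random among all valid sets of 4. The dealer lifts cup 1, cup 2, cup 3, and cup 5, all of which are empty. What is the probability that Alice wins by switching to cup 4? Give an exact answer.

Consider each possible location of the pea in turn.
If it is under any of cups 1, 2, 3, and 5 (prior 1/7 each): that cup was opened and seen not to hold the prize — ruled out; weight (1/7)·0 = 0 each.
If it is under either of cups 4 and 7 (prior 1/7 each): the dealer has 5 equally likely choices, so probability 1/5; weight (1/7)·(1/5) = 1/35 each.
If it is under cup 6 (prior 1/7): the dealer has 15 equally likely choices, so probability 1/15; weight (1/7)·(1/15) = 1/105.
The weights sum to 1/15.
So P(the pea under cup 4 | the dealer opened cup 1, cup 2, cup 3, and cup 5) = (1/35) / (1/15) = 3/7.

3/7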